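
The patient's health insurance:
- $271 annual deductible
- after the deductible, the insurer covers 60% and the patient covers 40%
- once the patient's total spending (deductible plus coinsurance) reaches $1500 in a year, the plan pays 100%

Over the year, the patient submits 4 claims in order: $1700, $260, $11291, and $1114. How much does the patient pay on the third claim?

$553.40

#1 ($1700): $271 finishes the deductible; $1429 goes to coinsurance; patient's 40% is $571.60. Cost to patient: $842.60. OOP to date $842.60.
#2 ($260): deductible already satisfied, so patient's share is 40% × $260 = $104. Cost to patient: $104. OOP to date $946.60.
#3 ($11291): deductible already satisfied, so patient's share is 40% × $11291 = $4516.40. Adding that to $946.60 gives $5463, past the $1500 cap; patient pays only $1500 − $946.60 = $553.40.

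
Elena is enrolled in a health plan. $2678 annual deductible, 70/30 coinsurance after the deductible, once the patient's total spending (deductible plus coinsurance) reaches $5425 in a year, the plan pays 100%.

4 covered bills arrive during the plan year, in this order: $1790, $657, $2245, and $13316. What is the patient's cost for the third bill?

$835.20

Bill 1, $1790: fully absorbed by the deductible. Patient owes $1790 (running OOP $1790).
Bill 2, $657: all of it applies to the deductible. Cost to patient: $657. OOP to date $2447.
Bill 3, $2245: $231 finishes the deductible; $2014 goes to coinsurance; coinsurance $2014 × 30% = $604.20. Patient owes $835.20 (running OOP $3282.20).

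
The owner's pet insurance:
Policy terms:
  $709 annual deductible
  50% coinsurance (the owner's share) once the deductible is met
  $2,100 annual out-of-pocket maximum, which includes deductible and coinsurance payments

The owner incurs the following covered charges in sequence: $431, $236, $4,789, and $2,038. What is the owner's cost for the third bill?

$1,433

Claim 1 — $431: fully absorbed by the deductible. Owner owes $431 (running OOP $431).
Claim 2 — $236: all of it applies to the deductible. Owner owes $236 (running OOP $667).
Claim 3 — $4,789: $42 to deductible, leaving $4,747; 50% of $4,747 = $2,373.50. Claim cost before the cap: $42 + $2,373.50 = $2,415.50. OOP would hit $3,082.50 > $2,100, so the cap limits the owner to $2,100 − $667 = $1,433.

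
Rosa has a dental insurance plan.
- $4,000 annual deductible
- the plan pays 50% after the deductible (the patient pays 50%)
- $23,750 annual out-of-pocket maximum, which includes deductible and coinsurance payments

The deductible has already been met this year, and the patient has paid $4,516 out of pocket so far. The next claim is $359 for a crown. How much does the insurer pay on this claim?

The deductible is already satisfied, so the full bill goes to coinsurance.
Patient's 50% share of $359 is $179.50.
Total out-of-pocket so far would be $4,516 + $179.50 = $4,695.50, below the $23,750 cap — no reduction.
Insurer pays the balance: $359 − $179.50 = $179.50.

$179.50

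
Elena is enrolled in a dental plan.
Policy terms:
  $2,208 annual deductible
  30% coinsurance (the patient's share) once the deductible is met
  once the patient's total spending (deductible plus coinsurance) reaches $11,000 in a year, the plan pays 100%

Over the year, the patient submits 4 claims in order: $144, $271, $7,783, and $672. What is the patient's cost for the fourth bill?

$201.60

Claim 1 — $144: entire amount goes to the deductible. Patient pays $144; OOP now $144.
Claim 2 — $271: fully absorbed by the deductible. Patient owes $271 (running OOP $415).
Claim 3 — $7,783: $1,793 to deductible, leaving $5,990; 30% of $5,990 = $1,797. Patient pays $3,590; OOP now $4,005.
Claim 4 — $672: 30% coinsurance on $672 = $201.60. Patient owes $201.60 (running OOP $4,206.60).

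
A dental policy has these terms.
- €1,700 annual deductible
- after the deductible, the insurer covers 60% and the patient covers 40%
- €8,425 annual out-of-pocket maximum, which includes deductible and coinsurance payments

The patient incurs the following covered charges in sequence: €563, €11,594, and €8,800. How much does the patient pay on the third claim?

Claim 1 — €563: fully absorbed by the deductible. Patient owes €563 (running OOP €563).
Claim 2 — €11,594: deductible takes €1,137, €10,457 remains; patient's 40% is €4,182.80. Cost to patient: €5,319.80. OOP to date €5,882.80.
Claim 3 — €8,800: deductible already satisfied, so patient's share is 40% × €8,800 = €3,520. Adding that to €5,882.80 gives €9,402.80, past the €8,425 cap; patient pays only €8,425 − €5,882.80 = €2,542.20.

€2,542.20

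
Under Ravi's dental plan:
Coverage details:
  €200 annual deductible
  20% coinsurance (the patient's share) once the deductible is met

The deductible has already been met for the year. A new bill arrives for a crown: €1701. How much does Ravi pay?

The deductible is already satisfied, so the full bill goes to coinsurance.
20% of €1701 = €340.20 falls to the patient.

€340.20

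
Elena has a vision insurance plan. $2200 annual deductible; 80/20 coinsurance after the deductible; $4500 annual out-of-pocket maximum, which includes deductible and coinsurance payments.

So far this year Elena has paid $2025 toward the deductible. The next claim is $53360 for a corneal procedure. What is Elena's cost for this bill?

Remaining deductible: $2200 − $2025 = $175.
The remaining $53185 (= $53360 − $175) moves to coinsurance.
20% of $53185 = $10637 falls to the member.
So the member owes $175 + $10637 = $10812 before any cap.
That would bring total out-of-pocket to $12837, past the $4500 cap. The member is capped at $4500 − $2025 = $2475 on this claim.

$2475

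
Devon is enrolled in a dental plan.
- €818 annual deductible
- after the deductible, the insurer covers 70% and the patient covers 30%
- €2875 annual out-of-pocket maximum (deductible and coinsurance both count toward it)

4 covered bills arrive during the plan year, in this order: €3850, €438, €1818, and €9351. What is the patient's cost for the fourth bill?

€470.60

#1 (€3850): €818 to deductible, leaving €3032; 30% of €3032 = €909.60. Patient pays €1727.60; OOP now €1727.60.
#2 (€438): deductible already satisfied, so patient's share is 30% × €438 = €131.40. Patient pays €131.40; OOP now €1859.
#3 (€1818): 30% coinsurance on €1818 = €545.40. Patient owes €545.40 (running OOP €2404.40).
#4 (€9351): deductible already satisfied, so patient's share is 30% × €9351 = €2805.30. That would push OOP to €5209.70, over the €2875 cap, so patient pays €2875 − €2404.40 = €470.60.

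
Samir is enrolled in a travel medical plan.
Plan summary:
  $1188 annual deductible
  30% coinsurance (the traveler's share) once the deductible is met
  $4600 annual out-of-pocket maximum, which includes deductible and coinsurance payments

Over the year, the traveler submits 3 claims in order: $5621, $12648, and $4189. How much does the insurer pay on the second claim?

$10565.90

Bill 1, $5621: $1188 finishes the deductible; $4433 goes to coinsurance; traveler's 30% is $1329.90. Cost to traveler: $2517.90. OOP to date $2517.90. Plan pays $5621 − $2517.90 = $3103.10.
Bill 2, $12648: deductible met; 30% of $12648 = $3794.40. OOP would hit $6312.30 > $4600, so the cap limits the traveler to $4600 − $2517.90 = $2082.10. Insurer: $12648 − $2082.10 = $10565.90.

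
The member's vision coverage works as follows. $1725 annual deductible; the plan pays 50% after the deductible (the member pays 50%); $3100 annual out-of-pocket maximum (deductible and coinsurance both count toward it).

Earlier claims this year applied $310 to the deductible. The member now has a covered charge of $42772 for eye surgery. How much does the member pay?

$2790

Deductible still to meet: $1725 − $310 = $1415.
After the $1415 deductible portion, $42772 − $1415 = $41357 is subject to coinsurance.
Member's 50% share of $41357 is $20678.50.
That puts the member's cost at $1415 + $20678.50 = $22093.50 before any cap.
Adding $22093.50 to the $310 already spent would give $22403.50, which exceeds the $3100 cap; the member pays just $3100 − $310 = $2790.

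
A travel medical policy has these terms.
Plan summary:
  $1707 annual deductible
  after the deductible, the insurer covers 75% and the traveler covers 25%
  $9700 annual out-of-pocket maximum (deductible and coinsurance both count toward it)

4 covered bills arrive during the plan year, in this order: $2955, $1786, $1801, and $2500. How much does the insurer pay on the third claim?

$1350.75

Claim 1 ($2955): $1707 finishes the deductible; $1248 goes to coinsurance; coinsurance $1248 × 25% = $312. Cost to traveler: $2019. OOP to date $2019. Plan pays $2955 − $2019 = $936.
Claim 2 ($1786): deductible already satisfied, so traveler's share is 25% × $1786 = $446.50. Traveler owes $446.50 (running OOP $2465.50). Plan pays $1786 − $446.50 = $1339.50.
Claim 3 ($1801): deductible already satisfied, so traveler's share is 25% × $1801 = $450.25. Traveler pays $450.25; OOP now $2915.75. Insurer: $1801 − $450.25 = $1350.75.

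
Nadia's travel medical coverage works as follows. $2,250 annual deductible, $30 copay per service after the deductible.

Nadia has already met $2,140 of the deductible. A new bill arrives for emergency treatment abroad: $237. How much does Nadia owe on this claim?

$140

$2,140 of the $2,250 deductible is already met, leaving $110.
After the $110 deductible portion, $237 − $110 = $127 is subject to the copay.
Copay on this service: $30.
That puts the traveler's cost at $110 + $30 = $140.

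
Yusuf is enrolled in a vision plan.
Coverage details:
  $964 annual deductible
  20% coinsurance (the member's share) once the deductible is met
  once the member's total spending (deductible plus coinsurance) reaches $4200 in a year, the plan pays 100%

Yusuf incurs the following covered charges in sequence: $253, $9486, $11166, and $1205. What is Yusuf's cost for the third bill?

Claim 1 — $253: all of it applies to the deductible. Member owes $253 (running OOP $253).
Claim 2 — $9486: $711 finishes the deductible; $8775 goes to coinsurance; coinsurance $8775 × 20% = $1755. Member owes $2466 (running OOP $2719).
Claim 3 — $11166: 20% coinsurance on $11166 = $2233.20. That would push OOP to $4952.20, over the $4200 cap, so member pays $4200 − $2719 = $1481.

$1481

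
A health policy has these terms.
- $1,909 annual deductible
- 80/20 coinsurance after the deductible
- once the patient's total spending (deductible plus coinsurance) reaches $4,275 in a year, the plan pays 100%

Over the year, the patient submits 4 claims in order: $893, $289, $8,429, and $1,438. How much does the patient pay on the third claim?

Claim 1 — $893: all of it applies to the deductible. Patient owes $893 (running OOP $893).
Claim 2 — $289: all of it applies to the deductible. Patient pays $289; OOP now $1,182.
Claim 3 — $8,429: $727 to deductible, leaving $7,702; patient's 20% is $1,540.40. Cost to patient: $2,267.40. OOP to date $3,449.40.

$2,267.40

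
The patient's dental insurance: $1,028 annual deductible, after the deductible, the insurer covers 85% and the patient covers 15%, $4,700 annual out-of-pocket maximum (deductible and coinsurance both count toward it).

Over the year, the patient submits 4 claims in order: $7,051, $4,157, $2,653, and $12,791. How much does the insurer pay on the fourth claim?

$11,043.95

Claim 1 — $7,051: deductible takes $1,028, $6,023 remains; 15% of $6,023 = $903.45. Cost to patient: $1,931.45. OOP to date $1,931.45. Insurer: $7,051 − $1,931.45 = $5,119.55.
Claim 2 — $4,157: deductible already satisfied, so patient's share is 15% × $4,157 = $623.55. Patient owes $623.55 (running OOP $2,555). Insurer: $4,157 − $623.55 = $3,533.45.
Claim 3 — $2,653: deductible already satisfied, so patient's share is 15% × $2,653 = $397.95. Patient owes $397.95 (running OOP $2,952.95). Plan pays $2,653 − $397.95 = $2,255.05.
Claim 4 — $12,791: 15% coinsurance on $12,791 = $1,918.65. Adding that to $2,952.95 gives $4,871.60, past the $4,700 cap; patient pays only $4,700 − $2,952.95 = $1,747.05. Insurer: $12,791 − $1,747.05 = $11,043.95.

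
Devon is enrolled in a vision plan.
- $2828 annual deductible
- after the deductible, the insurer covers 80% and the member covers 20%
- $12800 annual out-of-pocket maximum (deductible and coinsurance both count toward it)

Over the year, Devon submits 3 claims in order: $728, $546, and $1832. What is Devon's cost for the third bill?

$1609.60

Bill 1, $728: entire amount goes to the deductible. Member owes $728 (running OOP $728).
Bill 2, $546: fully absorbed by the deductible. Cost to member: $546. OOP to date $1274.
Bill 3, $1832: $1554 finishes the deductible; $278 goes to coinsurance; member's 20% is $55.60. Member owes $1609.60 (running OOP $2883.60).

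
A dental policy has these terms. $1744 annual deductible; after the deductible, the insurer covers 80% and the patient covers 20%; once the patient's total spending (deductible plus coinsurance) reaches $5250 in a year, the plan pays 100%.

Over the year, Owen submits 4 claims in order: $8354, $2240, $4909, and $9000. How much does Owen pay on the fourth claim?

$754.20

#1 ($8354): $1744 to deductible, leaving $6610; coinsurance $6610 × 20% = $1322. Cost to patient: $3066. OOP to date $3066.
#2 ($2240): deductible already satisfied, so patient's share is 20% × $2240 = $448. Patient pays $448; OOP now $3514.
#3 ($4909): deductible met; 20% of $4909 = $981.80. Patient pays $981.80; OOP now $4495.80.
#4 ($9000): deductible met; 20% of $9000 = $1800. That would push OOP to $6295.80, over the $5250 cap, so patient pays $5250 − $4495.80 = $754.20.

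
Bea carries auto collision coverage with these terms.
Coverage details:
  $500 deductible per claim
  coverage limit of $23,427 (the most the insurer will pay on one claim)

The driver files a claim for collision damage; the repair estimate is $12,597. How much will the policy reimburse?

Less the $500 deductible: $12,597 − $500 = $12,097.
$12,097 ≤ $23,427, so the limit doesn't bind; insurer pays $12,097.

$12,097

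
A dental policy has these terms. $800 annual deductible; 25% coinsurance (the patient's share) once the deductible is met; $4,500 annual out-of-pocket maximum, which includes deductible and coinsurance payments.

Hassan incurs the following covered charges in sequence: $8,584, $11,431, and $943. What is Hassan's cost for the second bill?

Claim 1 — $8,584: deductible takes $800, $7,784 remains; coinsurance $7,784 × 25% = $1,946. Patient pays $2,746; OOP now $2,746.
Claim 2 — $11,431: deductible met; 25% of $11,431 = $2,857.75. That would push OOP to $5,603.75, over the $4,500 cap, so patient pays $4,500 − $2,746 = $1,754.

$1,754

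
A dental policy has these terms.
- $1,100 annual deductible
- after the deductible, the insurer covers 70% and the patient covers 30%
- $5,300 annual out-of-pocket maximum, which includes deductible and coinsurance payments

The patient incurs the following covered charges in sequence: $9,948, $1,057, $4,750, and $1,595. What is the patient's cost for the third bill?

$1,228.50

Claim 1 — $9,948: $1,100 finishes the deductible; $8,848 goes to coinsurance; coinsurance $8,848 × 30% = $2,654.40. Patient pays $3,754.40; OOP now $3,754.40.
Claim 2 — $1,057: deductible already satisfied, so patient's share is 30% × $1,057 = $317.10. Cost to patient: $317.10. OOP to date $4,071.50.
Claim 3 — $4,750: deductible met; 30% of $4,750 = $1,425. OOP would hit $5,496.50 > $5,300, so the cap limits the patient to $5,300 − $4,071.50 = $1,228.50.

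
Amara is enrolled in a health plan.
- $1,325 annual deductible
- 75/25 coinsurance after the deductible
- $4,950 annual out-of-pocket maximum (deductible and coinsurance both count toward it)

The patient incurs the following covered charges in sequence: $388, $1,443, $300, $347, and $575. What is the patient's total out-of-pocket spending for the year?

#1 ($388): entire amount goes to the deductible. Patient owes $388 (running OOP $388).
#2 ($1,443): $937 to deductible, leaving $506; patient's 25% is $126.50. Cost to patient: $1,063.50. OOP to date $1,451.50.
#3 ($300): deductible met; 25% of $300 = $75. Patient pays $75; OOP now $1,526.50.
#4 ($347): 25% coinsurance on $347 = $86.75. Patient pays $86.75; OOP now $1,613.25.
#5 ($575): deductible met; 25% of $575 = $143.75. Patient pays $143.75; OOP now $1,757.
Summing the patient's payments: $388 + $1,063.50 + $75 + $86.75 + $143.75 = $1,757.

$1,757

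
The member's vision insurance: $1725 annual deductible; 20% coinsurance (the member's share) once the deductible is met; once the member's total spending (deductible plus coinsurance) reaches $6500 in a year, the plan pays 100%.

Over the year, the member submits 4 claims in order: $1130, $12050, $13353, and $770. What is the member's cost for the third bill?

Claim 1 ($1130): fully absorbed by the deductible. Member owes $1130 (running OOP $1130).
Claim 2 ($12050): $595 to deductible, leaving $11455; coinsurance $11455 × 20% = $2291. Member owes $2886 (running OOP $4016).
Claim 3 ($13353): deductible already satisfied, so member's share is 20% × $13353 = $2670.60. Adding that to $4016 gives $6686.60, past the $6500 cap; member pays only $6500 − $4016 = $2484.

$2484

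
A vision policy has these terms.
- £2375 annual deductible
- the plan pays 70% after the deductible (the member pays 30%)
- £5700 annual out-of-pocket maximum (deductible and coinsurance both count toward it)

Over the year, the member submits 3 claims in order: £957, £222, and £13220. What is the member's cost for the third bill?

£4521

#1 (£957): entire amount goes to the deductible. Member pays £957; OOP now £957.
#2 (£222): fully absorbed by the deductible. Member pays £222; OOP now £1179.
#3 (£13220): £1196 to deductible, leaving £12024; member's 30% is £3607.20. Together that's £1196 + £3607.20 = £4803.20. OOP would hit £5982.20 > £5700, so the cap limits the member to £5700 − £1179 = £4521.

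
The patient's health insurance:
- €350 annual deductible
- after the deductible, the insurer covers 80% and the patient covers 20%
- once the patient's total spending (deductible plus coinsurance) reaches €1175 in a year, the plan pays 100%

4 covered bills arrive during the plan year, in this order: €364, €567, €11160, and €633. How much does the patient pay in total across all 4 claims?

Claim 1 (€364): €350 to deductible, leaving €14; coinsurance €14 × 20% = €2.80. Patient owes €352.80 (running OOP €352.80).
Claim 2 (€567): deductible already satisfied, so patient's share is 20% × €567 = €113.40. Cost to patient: €113.40. OOP to date €466.20.
Claim 3 (€11160): deductible already satisfied, so patient's share is 20% × €11160 = €2232. Adding that to €466.20 gives €2698.20, past the €1175 cap; patient pays only €1175 − €466.20 = €708.80.
Claim 4 (€633): deductible met; 20% of €633 = €126.60. That would push OOP to €1301.60, over the €1175 cap, so patient pays €1175 − €1175 = €0.
Summing the patient's payments: €352.80 + €113.40 + €708.80 + €0 = €1175.

€1175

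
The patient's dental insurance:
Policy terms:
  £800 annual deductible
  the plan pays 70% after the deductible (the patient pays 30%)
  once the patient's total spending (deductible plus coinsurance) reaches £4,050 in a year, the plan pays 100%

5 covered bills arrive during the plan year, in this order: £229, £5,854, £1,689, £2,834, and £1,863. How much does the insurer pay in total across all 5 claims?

Claim 1 — £229: all of it applies to the deductible. Patient pays £229; OOP now £229. Plan pays £229 − £229 = £0.
Claim 2 — £5,854: deductible takes £571, £5,283 remains; patient's 30% is £1,584.90. Patient pays £2,155.90; OOP now £2,384.90. Plan pays £5,854 − £2,155.90 = £3,698.10.
Claim 3 — £1,689: deductible met; 30% of £1,689 = £506.70. Cost to patient: £506.70. OOP to date £2,891.60. Plan pays £1,689 − £506.70 = £1,182.30.
Claim 4 — £2,834: 30% coinsurance on £2,834 = £850.20. Patient pays £850.20; OOP now £3,741.80. Insurer: £2,834 − £850.20 = £1,983.80.
Claim 5 — £1,863: deductible met; 30% of £1,863 = £558.90. OOP would hit £4,300.70 > £4,050, so the cap limits the patient to £4,050 − £3,741.80 = £308.20. Insurer: £1,863 − £308.20 = £1,554.80.
Insurer total = bills − patient's total = £12,469 − £4,050 = £8,419.

£8,419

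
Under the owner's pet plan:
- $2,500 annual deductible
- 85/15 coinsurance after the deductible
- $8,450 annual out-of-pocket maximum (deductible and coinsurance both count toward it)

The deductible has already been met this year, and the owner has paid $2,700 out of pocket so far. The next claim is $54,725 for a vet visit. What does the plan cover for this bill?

With the deductible met, the entire $54,725 is subject to coinsurance.
Owner's 15% share of $54,725 is $8,208.75.
Adding $8,208.75 to the $2,700 already spent would give $10,908.75, which exceeds the $8,450 cap; the owner pays just $8,450 − $2,700 = $5,750.
The plan picks up $54,725 − $5,750 = $48,975.

$48,975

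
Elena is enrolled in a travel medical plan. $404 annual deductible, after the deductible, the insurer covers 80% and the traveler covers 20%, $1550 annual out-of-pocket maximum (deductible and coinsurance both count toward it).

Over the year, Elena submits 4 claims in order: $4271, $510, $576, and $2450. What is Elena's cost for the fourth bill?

$155.40

Bill 1, $4271: $404 to deductible, leaving $3867; 20% of $3867 = $773.40. Cost to traveler: $1177.40. OOP to date $1177.40.
Bill 2, $510: deductible already satisfied, so traveler's share is 20% × $510 = $102. Cost to traveler: $102. OOP to date $1279.40.
Bill 3, $576: deductible already satisfied, so traveler's share is 20% × $576 = $115.20. Traveler owes $115.20 (running OOP $1394.60).
Bill 4, $2450: deductible met; 20% of $2450 = $490. Adding that to $1394.60 gives $1884.60, past the $1550 cap; traveler pays only $1550 − $1394.60 = $155.40.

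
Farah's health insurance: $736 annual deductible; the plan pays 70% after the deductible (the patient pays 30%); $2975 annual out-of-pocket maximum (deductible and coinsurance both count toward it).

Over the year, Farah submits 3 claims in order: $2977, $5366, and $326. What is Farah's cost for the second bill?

$1566.70

Claim 1 ($2977): $736 finishes the deductible; $2241 goes to coinsurance; 30% of $2241 = $672.30. Cost to patient: $1408.30. OOP to date $1408.30.
Claim 2 ($5366): 30% coinsurance on $5366 = $1609.80. That would push OOP to $3018.10, over the $2975 cap, so patient pays $2975 − $1408.30 = $1566.70.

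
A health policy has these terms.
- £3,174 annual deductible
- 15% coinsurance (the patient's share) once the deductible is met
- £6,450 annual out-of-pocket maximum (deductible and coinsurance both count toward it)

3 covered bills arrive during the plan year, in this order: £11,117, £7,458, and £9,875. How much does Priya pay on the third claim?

Claim 1 (£11,117): deductible takes £3,174, £7,943 remains; patient's 15% is £1,191.45. Patient pays £4,365.45; OOP now £4,365.45.
Claim 2 (£7,458): deductible already satisfied, so patient's share is 15% × £7,458 = £1,118.70. Patient pays £1,118.70; OOP now £5,484.15.
Claim 3 (£9,875): deductible already satisfied, so patient's share is 15% × £9,875 = £1,481.25. That would push OOP to £6,965.40, over the £6,450 cap, so patient pays £6,450 − £5,484.15 = £965.85.

£965.85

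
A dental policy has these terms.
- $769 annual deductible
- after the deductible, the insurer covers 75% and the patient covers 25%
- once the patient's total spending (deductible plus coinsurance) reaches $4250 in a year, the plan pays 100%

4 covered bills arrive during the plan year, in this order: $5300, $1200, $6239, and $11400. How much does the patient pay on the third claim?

Claim 1 ($5300): $769 finishes the deductible; $4531 goes to coinsurance; patient's 25% is $1132.75. Patient pays $1901.75; OOP now $1901.75.
Claim 2 ($1200): deductible already satisfied, so patient's share is 25% × $1200 = $300. Patient pays $300; OOP now $2201.75.
Claim 3 ($6239): deductible met; 25% of $6239 = $1559.75. Patient pays $1559.75; OOP now $3761.50.

$1559.75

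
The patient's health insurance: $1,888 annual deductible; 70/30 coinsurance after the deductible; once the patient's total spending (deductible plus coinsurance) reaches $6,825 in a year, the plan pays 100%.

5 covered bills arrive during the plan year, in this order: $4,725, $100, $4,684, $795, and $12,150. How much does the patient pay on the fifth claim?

$2,412.20

Bill 1, $4,725: deductible takes $1,888, $2,837 remains; 30% of $2,837 = $851.10. Patient pays $2,739.10; OOP now $2,739.10.
Bill 2, $100: 30% coinsurance on $100 = $30. Patient pays $30; OOP now $2,769.10.
Bill 3, $4,684: 30% coinsurance on $4,684 = $1,405.20. Patient pays $1,405.20; OOP now $4,174.30.
Bill 4, $795: deductible already satisfied, so patient's share is 30% × $795 = $238.50. Cost to patient: $238.50. OOP to date $4,412.80.
Bill 5, $12,150: deductible met; 30% of $12,150 = $3,645. That would push OOP to $8,057.80, over the $6,825 cap, so patient pays $6,825 − $4,412.80 = $2,412.20.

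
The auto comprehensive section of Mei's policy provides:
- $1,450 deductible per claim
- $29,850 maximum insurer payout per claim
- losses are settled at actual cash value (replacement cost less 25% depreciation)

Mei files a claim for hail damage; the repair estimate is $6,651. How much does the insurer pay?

$3,538.25

Actual cash value after 25% depreciation: $6,651 × 75% = $4,988.25.
Subtract the deductible: $4,988.25 − $1,450 = $3,538.25.
That's under the $29,850 cap, so the insurer reimburses the full $3,538.25.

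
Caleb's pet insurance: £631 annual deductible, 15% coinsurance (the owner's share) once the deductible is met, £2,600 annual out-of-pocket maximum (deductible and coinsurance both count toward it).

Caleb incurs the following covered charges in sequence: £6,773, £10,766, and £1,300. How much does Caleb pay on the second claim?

Claim 1 — £6,773: £631 finishes the deductible; £6,142 goes to coinsurance; owner's 15% is £921.30. Owner owes £1,552.30 (running OOP £1,552.30).
Claim 2 — £10,766: deductible met; 15% of £10,766 = £1,614.90. That would push OOP to £3,167.20, over the £2,600 cap, so owner pays £2,600 − £1,552.30 = £1,047.70.

£1,047.70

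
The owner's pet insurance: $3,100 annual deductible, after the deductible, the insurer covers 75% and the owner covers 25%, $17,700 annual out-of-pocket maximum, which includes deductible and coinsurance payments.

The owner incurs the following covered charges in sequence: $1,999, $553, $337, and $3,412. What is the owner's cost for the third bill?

Claim 1 — $1,999: all of it applies to the deductible. Owner pays $1,999; OOP now $1,999.
Claim 2 — $553: entire amount goes to the deductible. Owner pays $553; OOP now $2,552.
Claim 3 — $337: all of it applies to the deductible. Owner owes $337 (running OOP $2,889).

$337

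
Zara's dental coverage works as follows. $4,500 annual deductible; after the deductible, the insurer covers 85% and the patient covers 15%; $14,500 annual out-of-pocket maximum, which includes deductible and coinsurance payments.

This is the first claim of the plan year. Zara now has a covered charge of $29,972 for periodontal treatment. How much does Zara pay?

Deductible not yet touched, so the first $4,500 of the bill goes to the deductible.
That leaves $29,972 − $4,500 = $25,472 for coinsurance.
Coinsurance: $25,472 × 15% = $3,820.80.
So the patient owes $4,500 + $3,820.80 = $8,320.80 before any cap.
Total out-of-pocket so far would be $0 + $8,320.80 = $8,320.80, below the $14,500 cap — no reduction.

$8,320.80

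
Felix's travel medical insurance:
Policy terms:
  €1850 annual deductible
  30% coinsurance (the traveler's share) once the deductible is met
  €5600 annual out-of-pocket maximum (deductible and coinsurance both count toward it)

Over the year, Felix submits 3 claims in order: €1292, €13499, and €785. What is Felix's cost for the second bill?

€4308

#1 (€1292): all of it applies to the deductible. Traveler pays €1292; OOP now €1292.
#2 (€13499): €558 finishes the deductible; €12941 goes to coinsurance; traveler's 30% is €3882.30. Deductible plus coinsurance: €558 + €3882.30 = €4440.30. That would push OOP to €5732.30, over the €5600 cap, so traveler pays €5600 − €1292 = €4308.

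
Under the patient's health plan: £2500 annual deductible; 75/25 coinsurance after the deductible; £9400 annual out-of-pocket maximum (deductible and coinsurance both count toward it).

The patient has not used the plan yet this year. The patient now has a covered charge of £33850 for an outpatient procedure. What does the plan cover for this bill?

The full £2500 deductible is still open; £2500 of this bill applies to it.
After the £2500 deductible portion, £33850 − £2500 = £31350 is subject to coinsurance.
25% of £31350 = £7837.50 falls to the patient.
Patient responsibility before any cap: £2500 + £7837.50 = £10337.50.
Year-to-date out-of-pocket would reach £0 + £10337.50 = £10337.50, above the £9400 maximum, so the patient pays only £9400 − £0 = £9400.
Insurer pays the balance: £33850 − £9400 = £24450.

£24450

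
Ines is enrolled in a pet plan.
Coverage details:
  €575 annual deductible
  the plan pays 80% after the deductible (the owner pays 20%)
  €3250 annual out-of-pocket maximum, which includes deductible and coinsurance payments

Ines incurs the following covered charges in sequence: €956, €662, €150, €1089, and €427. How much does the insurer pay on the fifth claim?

€341.60

Claim 1 (€956): €575 finishes the deductible; €381 goes to coinsurance; owner's 20% is €76.20. Cost to owner: €651.20. OOP to date €651.20. Insurer: €956 − €651.20 = €304.80.
Claim 2 (€662): deductible already satisfied, so owner's share is 20% × €662 = €132.40. Owner owes €132.40 (running OOP €783.60). Insurer: €662 − €132.40 = €529.60.
Claim 3 (€150): 20% coinsurance on €150 = €30. Cost to owner: €30. OOP to date €813.60. Plan pays €150 − €30 = €120.
Claim 4 (€1089): deductible already satisfied, so owner's share is 20% × €1089 = €217.80. Owner pays €217.80; OOP now €1031.40. Plan pays €1089 − €217.80 = €871.20.
Claim 5 (€427): 20% coinsurance on €427 = €85.40. Owner pays €85.40; OOP now €1116.80. Insurer: €427 − €85.40 = €341.60.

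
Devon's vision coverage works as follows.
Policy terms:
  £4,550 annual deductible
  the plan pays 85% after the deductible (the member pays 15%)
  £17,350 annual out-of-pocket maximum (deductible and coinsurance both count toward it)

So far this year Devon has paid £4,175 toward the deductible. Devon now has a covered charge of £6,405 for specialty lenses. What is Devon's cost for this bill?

£1,279.50

Remaining deductible: £4,550 − £4,175 = £375.
That leaves £6,405 − £375 = £6,030 for coinsurance.
Member's 15% share of £6,030 is £904.50.
Member responsibility before any cap: £375 + £904.50 = £1,279.50.
Total out-of-pocket so far would be £4,175 + £1,279.50 = £5,454.50, below the £17,350 cap — no reduction.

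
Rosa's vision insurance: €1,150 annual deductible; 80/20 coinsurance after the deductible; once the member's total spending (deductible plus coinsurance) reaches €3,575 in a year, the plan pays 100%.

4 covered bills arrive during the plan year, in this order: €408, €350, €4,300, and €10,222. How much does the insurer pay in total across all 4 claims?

€11,705

Claim 1 (€408): all of it applies to the deductible. Cost to member: €408. OOP to date €408. Insurer: €408 − €408 = €0.
Claim 2 (€350): all of it applies to the deductible. Member pays €350; OOP now €758. Insurer: €350 − €350 = €0.
Claim 3 (€4,300): deductible takes €392, €3,908 remains; 20% of €3,908 = €781.60. Member pays €1,173.60; OOP now €1,931.60. Plan pays €4,300 − €1,173.60 = €3,126.40.
Claim 4 (€10,222): deductible met; 20% of €10,222 = €2,044.40. OOP would hit €3,976 > €3,575, so the cap limits the member to €3,575 − €1,931.60 = €1,643.40. Plan pays €10,222 − €1,643.40 = €8,578.60.
Insurer total: €0 + €0 + €3,126.40 + €8,578.60 = €11,705.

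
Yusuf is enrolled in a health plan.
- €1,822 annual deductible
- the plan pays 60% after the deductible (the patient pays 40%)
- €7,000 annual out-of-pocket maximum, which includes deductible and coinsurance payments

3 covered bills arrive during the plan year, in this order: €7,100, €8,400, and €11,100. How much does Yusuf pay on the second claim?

Bill 1, €7,100: €1,822 finishes the deductible; €5,278 goes to coinsurance; 40% of €5,278 = €2,111.20. Cost to patient: €3,933.20. OOP to date €3,933.20.
Bill 2, €8,400: deductible met; 40% of €8,400 = €3,360. Adding that to €3,933.20 gives €7,293.20, past the €7,000 cap; patient pays only €7,000 − €3,933.20 = €3,066.80.

€3,066.80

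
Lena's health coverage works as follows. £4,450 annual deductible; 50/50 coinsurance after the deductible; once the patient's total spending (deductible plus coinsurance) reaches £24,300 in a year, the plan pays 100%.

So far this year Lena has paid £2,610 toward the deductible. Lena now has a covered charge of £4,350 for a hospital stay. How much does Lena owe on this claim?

£3,095

Deductible still to meet: £4,450 − £2,610 = £1,840.
After the £1,840 deductible portion, £4,350 − £1,840 = £2,510 is subject to coinsurance.
50% of £2,510 = £1,255 falls to the patient.
So the patient owes £1,840 + £1,255 = £3,095 before any cap.
Year-to-date out-of-pocket becomes £2,610 + £3,095 = £5,705, still under the £24,300 maximum, so no cap applies.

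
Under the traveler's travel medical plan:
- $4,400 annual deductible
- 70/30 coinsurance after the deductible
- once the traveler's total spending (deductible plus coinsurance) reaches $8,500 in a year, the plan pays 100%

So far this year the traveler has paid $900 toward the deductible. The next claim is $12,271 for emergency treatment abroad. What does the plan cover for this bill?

$6,139.70

Remaining deductible: $4,400 − $900 = $3,500.
After the $3,500 deductible portion, $12,271 − $3,500 = $8,771 is subject to coinsurance.
Coinsurance: $8,771 × 30% = $2,631.30.
So the traveler owes $3,500 + $2,631.30 = $6,131.30 before any cap.
Cumulative spending $900 + $6,131.30 = $7,031.30 stays under the $8,500 maximum.
The plan picks up $12,271 − $6,131.30 = $6,139.70.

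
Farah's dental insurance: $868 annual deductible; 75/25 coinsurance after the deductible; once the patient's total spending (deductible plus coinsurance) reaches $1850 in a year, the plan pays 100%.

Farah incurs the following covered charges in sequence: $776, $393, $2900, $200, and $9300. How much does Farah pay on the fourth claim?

$50

Claim 1 — $776: fully absorbed by the deductible. Patient pays $776; OOP now $776.
Claim 2 — $393: deductible takes $92, $301 remains; patient's 25% is $75.25. Patient pays $167.25; OOP now $943.25.
Claim 3 — $2900: deductible met; 25% of $2900 = $725. Patient owes $725 (running OOP $1668.25).
Claim 4 — $200: 25% coinsurance on $200 = $50. Cost to patient: $50. OOP to date $1718.25.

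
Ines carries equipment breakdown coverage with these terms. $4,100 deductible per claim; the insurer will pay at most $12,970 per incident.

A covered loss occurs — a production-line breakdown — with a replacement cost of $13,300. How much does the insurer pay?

$9,200

Less the $4,100 deductible: $13,300 − $4,100 = $9,200.
$9,200 is within the $12,970 limit, so the insurer pays $9,200.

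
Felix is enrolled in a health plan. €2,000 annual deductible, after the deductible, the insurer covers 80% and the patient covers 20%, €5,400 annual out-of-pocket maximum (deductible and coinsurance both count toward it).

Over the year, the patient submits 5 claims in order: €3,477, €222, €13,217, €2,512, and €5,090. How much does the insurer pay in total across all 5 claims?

Bill 1, €3,477: deductible takes €2,000, €1,477 remains; patient's 20% is €295.40. Patient pays €2,295.40; OOP now €2,295.40. Insurer: €3,477 − €2,295.40 = €1,181.60.
Bill 2, €222: deductible met; 20% of €222 = €44.40. Patient pays €44.40; OOP now €2,339.80. Plan pays €222 − €44.40 = €177.60.
Bill 3, €13,217: 20% coinsurance on €13,217 = €2,643.40. Patient owes €2,643.40 (running OOP €4,983.20). Plan pays €13,217 − €2,643.40 = €10,573.60.
Bill 4, €2,512: 20% coinsurance on €2,512 = €502.40. OOP would hit €5,485.60 > €5,400, so the cap limits the patient to €5,400 − €4,983.20 = €416.80. Insurer: €2,512 − €416.80 = €2,095.20.
Bill 5, €5,090: deductible met; 20% of €5,090 = €1,018. Adding that to €5,400 gives €6,418, past the €5,400 cap; patient pays only €5,400 − €5,400 = €0. Insurer: €5,090 − €0 = €5,090.
Insurer total = bills − patient's total = €24,518 − €5,400 = €19,118.

€19,118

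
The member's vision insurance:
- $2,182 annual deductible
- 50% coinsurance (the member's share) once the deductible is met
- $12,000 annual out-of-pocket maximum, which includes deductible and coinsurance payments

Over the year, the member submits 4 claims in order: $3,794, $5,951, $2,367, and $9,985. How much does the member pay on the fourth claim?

$4,853

#1 ($3,794): $2,182 finishes the deductible; $1,612 goes to coinsurance; member's 50% is $806. Cost to member: $2,988. OOP to date $2,988.
#2 ($5,951): 50% coinsurance on $5,951 = $2,975.50. Member owes $2,975.50 (running OOP $5,963.50).
#3 ($2,367): 50% coinsurance on $2,367 = $1,183.50. Cost to member: $1,183.50. OOP to date $7,147.
#4 ($9,985): deductible already satisfied, so member's share is 50% × $9,985 = $4,992.50. Adding that to $7,147 gives $12,139.50, past the $12,000 cap; member pays only $12,000 − $7,147 = $4,853.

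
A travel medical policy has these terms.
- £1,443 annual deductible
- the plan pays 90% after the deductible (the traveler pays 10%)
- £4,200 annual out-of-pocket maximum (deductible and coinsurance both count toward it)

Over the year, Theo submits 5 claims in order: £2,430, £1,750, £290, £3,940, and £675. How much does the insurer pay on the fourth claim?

Claim 1 — £2,430: £1,443 to deductible, leaving £987; traveler's 10% is £98.70. Cost to traveler: £1,541.70. OOP to date £1,541.70. Insurer: £2,430 − £1,541.70 = £888.30.
Claim 2 — £1,750: deductible already satisfied, so traveler's share is 10% × £1,750 = £175. Cost to traveler: £175. OOP to date £1,716.70. Plan pays £1,750 − £175 = £1,575.
Claim 3 — £290: deductible met; 10% of £290 = £29. Cost to traveler: £29. OOP to date £1,745.70. Plan pays £290 − £29 = £261.
Claim 4 — £3,940: 10% coinsurance on £3,940 = £394. Traveler owes £394 (running OOP £2,139.70). Plan pays £3,940 − £394 = £3,546.

£3,546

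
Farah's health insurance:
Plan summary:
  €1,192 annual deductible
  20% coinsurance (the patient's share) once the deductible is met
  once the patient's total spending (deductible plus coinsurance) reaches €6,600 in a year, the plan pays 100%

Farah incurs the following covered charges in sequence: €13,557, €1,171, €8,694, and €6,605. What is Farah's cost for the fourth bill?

#1 (€13,557): €1,192 finishes the deductible; €12,365 goes to coinsurance; 20% of €12,365 = €2,473. Patient pays €3,665; OOP now €3,665.
#2 (€1,171): deductible already satisfied, so patient's share is 20% × €1,171 = €234.20. Cost to patient: €234.20. OOP to date €3,899.20.
#3 (€8,694): deductible already satisfied, so patient's share is 20% × €8,694 = €1,738.80. Patient owes €1,738.80 (running OOP €5,638).
#4 (€6,605): deductible already satisfied, so patient's share is 20% × €6,605 = €1,321. OOP would hit €6,959 > €6,600, so the cap limits the patient to €6,600 − €5,638 = €962.

€962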